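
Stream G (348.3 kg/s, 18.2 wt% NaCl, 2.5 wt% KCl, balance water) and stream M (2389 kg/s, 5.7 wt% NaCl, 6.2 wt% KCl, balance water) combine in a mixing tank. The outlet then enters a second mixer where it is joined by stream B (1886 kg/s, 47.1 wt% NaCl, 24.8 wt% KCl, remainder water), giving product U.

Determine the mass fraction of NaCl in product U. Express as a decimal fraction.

0.235

Overall, product flow = 4623.3 kg/s.
NaCl in = 348.3×0.182 + 2389×0.057 + 1886×0.471 = 1087.9 kg/s.
NaCl fraction in U = 0.235.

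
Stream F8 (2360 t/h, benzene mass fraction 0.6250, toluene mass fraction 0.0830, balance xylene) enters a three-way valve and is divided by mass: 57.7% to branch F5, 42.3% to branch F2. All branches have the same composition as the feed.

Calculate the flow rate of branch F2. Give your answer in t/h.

998.3 t/h

Branch F2 flow = 0.423×2360 = 998.28 t/h.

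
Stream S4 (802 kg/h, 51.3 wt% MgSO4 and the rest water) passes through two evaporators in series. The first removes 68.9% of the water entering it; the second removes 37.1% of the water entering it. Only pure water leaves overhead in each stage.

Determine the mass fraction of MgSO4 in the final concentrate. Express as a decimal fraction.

water in feed = 802×0.487 = 390.57 kg/h.
After stage 1: water left = (1−0.689)×390.57 = 121.47; stream total = 532.89 kg/h.
After stage 2: water left = (1−0.371)×121.47 = 76.404; final concentrate = 487.83 kg/h.
MgSO4 fraction = 411.43/487.83 = 0.843.

0.843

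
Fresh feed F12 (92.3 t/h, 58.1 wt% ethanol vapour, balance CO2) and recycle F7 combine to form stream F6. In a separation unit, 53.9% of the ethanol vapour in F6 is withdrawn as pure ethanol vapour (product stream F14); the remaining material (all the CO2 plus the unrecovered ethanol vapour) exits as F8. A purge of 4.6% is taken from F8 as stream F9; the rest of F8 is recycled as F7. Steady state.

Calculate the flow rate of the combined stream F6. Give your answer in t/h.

CO2 enters only via F12 and leaves only via the purge: 92.3×0.419 = 0.046×(CO2 in F8), and the separation unit passes all CO2, so CO2 in F6 = CO2 in F8 = 840.73 t/h.
ethanol vapour in F6: m_A = 92.3×0.581 + (1−0.046)·(1−0.539)·m_A, so m_A = 53.626/0.5602 = 95.726 t/h.
F6 = 95.726 + 840.73 = 936.46 t/h.

936.5 t/h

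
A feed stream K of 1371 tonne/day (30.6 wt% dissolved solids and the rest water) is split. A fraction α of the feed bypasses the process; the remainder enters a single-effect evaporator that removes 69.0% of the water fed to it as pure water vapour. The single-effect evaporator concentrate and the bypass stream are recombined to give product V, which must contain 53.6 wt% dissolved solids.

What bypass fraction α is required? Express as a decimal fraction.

0.104

All 1371×0.306 = 419.53 tonne/day of dissolved solids reaches V, so V = 419.53/0.536 = 782.7 tonne/day and vapour = 588.3 tonne/day.
The evaporator receives (1−α)·1371 of feed at 0.694 water and removes 0.690 of that water:
0.690×0.694×(1−α)×1371 = 588.3
(1−α) = 588.3/656.52 = 0.8961;  α = 0.1039.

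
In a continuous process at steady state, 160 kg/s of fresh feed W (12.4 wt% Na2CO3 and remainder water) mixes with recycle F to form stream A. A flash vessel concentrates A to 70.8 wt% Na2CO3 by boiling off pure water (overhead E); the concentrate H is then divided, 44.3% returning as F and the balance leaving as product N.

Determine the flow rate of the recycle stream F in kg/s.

Overall Na2CO3 balance (none leaves overhead): Na2CO3 in fresh feed = Na2CO3 in product, i.e. 160×0.124 = (1−0.443)·H·0.708.
H = 19.84/(0.708×0.557) = 50.31 kg/s.
Recycle F = 0.443×50.31 = 22.287 kg/s.

22.29 kg/s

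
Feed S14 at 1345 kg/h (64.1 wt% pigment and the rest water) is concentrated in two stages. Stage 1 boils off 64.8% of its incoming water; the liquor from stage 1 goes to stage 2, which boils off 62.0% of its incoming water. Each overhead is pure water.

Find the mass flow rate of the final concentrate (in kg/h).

water in feed = 1345×0.359 = 482.85 kg/h.
After stage 1: water left = (1−0.648)×482.85 = 169.96; stream total = 1032.1 kg/h.
After stage 2: water left = (1−0.620)×169.96 = 64.587; final concentrate = 926.73 kg/h.

926.7 kg/h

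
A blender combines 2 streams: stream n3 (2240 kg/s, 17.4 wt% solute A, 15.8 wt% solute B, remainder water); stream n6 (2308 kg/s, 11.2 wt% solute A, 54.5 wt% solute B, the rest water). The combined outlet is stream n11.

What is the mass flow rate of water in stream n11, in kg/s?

2288 kg/s

water out = water in = 2240×0.668 + 2308×0.343 = 2288 kg/s.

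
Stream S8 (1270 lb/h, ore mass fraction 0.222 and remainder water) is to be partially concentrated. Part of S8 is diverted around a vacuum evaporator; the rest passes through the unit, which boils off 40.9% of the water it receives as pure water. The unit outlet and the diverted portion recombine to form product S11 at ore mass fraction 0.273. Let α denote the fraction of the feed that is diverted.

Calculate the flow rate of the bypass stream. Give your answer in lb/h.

All 1270×0.222 = 281.94 lb/h of ore reaches S11, so S11 = 281.94/0.273 = 1032.7 lb/h and vapour = 237.25 lb/h.
The evaporator receives (1−α)·1270 of feed at 0.778 water and removes 0.409 of that water:
0.409×0.778×(1−α)×1270 = 237.25
(1−α) = 237.25/404.12 = 0.5871;  α = 0.4129.
Bypass flow = 0.4129×1270 = 524.4 lb/h.

524.4 lb/h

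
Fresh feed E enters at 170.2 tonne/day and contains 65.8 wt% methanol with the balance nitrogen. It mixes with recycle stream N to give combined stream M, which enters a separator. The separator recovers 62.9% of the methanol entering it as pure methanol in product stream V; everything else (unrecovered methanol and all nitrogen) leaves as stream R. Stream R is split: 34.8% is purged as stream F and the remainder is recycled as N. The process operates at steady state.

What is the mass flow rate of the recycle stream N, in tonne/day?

nitrogen enters only via E and leaves only via the purge: 170.2×0.342 = 0.348×(nitrogen in R), and the separator passes all nitrogen, so nitrogen in M = nitrogen in R = 167.27 tonne/day.
methanol in M: m_A = 170.2×0.658 + (1−0.348)·(1−0.629)·m_A, so m_A = 111.99/0.7581 = 147.73 tonne/day.
R = (1−0.629)×147.73 + 167.27 = 222.07 tonne/day.
Recycle N = (1−0.348)×222.07 = 144.79 tonne/day.

144.8 tonne/day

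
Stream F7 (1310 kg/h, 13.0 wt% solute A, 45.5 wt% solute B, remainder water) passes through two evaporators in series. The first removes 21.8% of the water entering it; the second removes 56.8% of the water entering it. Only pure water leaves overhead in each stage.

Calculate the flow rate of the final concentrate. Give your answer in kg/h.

950 kg/h

water in feed = 1310×0.415 = 543.65 kg/h.
After stage 1: water left = (1−0.218)×543.65 = 425.13; stream total = 1191.5 kg/h.
After stage 2: water left = (1−0.568)×425.13 = 183.66; final concentrate = 950.01 kg/h.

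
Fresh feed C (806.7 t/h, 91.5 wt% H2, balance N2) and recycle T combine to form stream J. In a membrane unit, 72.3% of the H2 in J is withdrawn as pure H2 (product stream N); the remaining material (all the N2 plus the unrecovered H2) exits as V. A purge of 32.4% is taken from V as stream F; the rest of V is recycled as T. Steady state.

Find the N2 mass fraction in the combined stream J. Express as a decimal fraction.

0.189

N2 enters only via C and leaves only via the purge: 806.7×0.085 = 0.324×(N2 in V), and the membrane unit passes all N2, so N2 in J = N2 in V = 211.63 t/h.
H2 in J: m_A = 806.7×0.915 + (1−0.324)·(1−0.723)·m_A, so m_A = 738.13/0.8127 = 908.19 t/h.
J = 908.19 + 211.63 = 1119.8 t/h.
N2 fraction in J = 211.63/1119.8 = 0.189.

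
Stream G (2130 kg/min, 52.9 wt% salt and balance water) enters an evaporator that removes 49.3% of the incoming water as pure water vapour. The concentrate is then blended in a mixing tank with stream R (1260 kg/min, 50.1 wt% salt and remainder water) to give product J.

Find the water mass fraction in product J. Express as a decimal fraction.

Vapour removed = 0.493×0.471×2130 = 494.59 kg/min; concentrate = 1635.4 kg/min.
water reaching the mixer = 508.64 (from concentrate) + 1260×0.499 = 1137.4 kg/min.
Product flow = 1635.4 + 1260 = 2895.4 kg/min; water fraction = 0.3928.

0.3928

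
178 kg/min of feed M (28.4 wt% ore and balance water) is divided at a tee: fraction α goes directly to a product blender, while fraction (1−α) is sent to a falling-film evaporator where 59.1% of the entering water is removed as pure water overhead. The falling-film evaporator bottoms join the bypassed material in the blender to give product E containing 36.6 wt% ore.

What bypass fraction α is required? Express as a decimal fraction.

0.471

All 178×0.284 = 50.552 kg/min of ore reaches E, so E = 50.552/0.366 = 138.12 kg/min and vapour = 39.88 kg/min.
The evaporator receives (1−α)·178 of feed at 0.716 water and removes 0.591 of that water:
0.591×0.716×(1−α)×178 = 39.88
(1−α) = 39.88/75.322 = 0.5295;  α = 0.4705.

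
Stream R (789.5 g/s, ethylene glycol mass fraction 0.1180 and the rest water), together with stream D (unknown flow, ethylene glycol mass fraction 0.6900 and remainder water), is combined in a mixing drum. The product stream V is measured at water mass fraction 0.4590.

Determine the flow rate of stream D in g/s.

Let D be the unknown flow. Total out = 789.5 + D.
water balance: 696.34 + 0.310·D = 0.459·(789.5 + D)
(0.310 − 0.459)·D = 0.459×789.5 − 696.34 = -333.96
D = -333.96 / -0.149 = 2241.3 g/s

2241 g/s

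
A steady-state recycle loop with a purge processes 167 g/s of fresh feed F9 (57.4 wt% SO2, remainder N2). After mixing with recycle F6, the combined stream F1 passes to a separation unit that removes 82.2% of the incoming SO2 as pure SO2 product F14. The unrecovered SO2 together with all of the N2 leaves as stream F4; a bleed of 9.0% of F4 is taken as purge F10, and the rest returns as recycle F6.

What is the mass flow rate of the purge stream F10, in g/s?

N2 enters only via F9 and leaves only via the purge: 167×0.426 = 0.090×(N2 in F4), and the separation unit passes all N2, so N2 in F1 = N2 in F4 = 790.47 g/s.
SO2 in F1: m_A = 167×0.574 + (1−0.090)·(1−0.822)·m_A, so m_A = 95.858/0.8380 = 114.39 g/s.
F4 = (1−0.822)×114.39 + 790.47 = 810.83 g/s.
Purge F10 = 0.090×810.83 = 72.974 g/s.

72.97 g/s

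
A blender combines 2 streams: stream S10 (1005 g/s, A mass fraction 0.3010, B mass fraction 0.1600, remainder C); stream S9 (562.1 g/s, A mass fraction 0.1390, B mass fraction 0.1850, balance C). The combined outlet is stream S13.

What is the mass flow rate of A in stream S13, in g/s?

A out = A in = 1005×0.301 + 562.1×0.139 = 380.64 g/s.

380.6 g/s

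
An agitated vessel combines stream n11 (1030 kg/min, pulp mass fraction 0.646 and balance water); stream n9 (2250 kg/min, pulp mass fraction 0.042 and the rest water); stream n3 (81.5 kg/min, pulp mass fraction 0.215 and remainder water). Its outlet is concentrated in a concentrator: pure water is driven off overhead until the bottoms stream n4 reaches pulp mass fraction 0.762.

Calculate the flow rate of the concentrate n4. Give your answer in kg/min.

1020 kg/min

pulp entering = 1030×0.646 + 2250×0.042 + 81.5×0.215 = 777.4 kg/min.
All pulp reports to n4, so n4 = 777.4/0.762 = 1020.2 kg/min.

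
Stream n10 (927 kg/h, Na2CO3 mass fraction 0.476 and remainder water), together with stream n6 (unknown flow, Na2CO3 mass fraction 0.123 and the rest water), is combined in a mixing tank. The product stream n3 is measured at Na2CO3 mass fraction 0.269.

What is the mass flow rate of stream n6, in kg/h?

Let n6 be the unknown flow. Total out = 927 + n6.
Na2CO3 balance: 441.25 + 0.123·n6 = 0.269·(927 + n6)
(0.123 − 0.269)·n6 = 0.269×927 − 441.25 = -191.89
n6 = -191.89 / -0.146 = 1314.3 kg/h

1314 kg/h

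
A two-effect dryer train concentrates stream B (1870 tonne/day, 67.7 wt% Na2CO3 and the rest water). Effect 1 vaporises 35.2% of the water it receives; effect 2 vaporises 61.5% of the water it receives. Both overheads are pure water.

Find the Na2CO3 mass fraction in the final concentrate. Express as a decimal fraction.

water in feed = 1870×0.323 = 604.01 tonne/day.
After stage 1: water left = (1−0.352)×604.01 = 391.4; stream total = 1657.4 tonne/day.
After stage 2: water left = (1−0.615)×391.4 = 150.69; final concentrate = 1416.7 tonne/day.
Na2CO3 fraction = 1266/1416.7 = 0.894.

0.894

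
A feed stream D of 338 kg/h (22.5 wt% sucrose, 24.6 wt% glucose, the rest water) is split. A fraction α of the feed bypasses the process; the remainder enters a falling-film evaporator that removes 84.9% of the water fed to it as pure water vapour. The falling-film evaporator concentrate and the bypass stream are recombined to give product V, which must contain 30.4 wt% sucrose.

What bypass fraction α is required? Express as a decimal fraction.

0.421

All 338×0.225 = 76.05 kg/h of sucrose reaches V, so V = 76.05/0.304 = 250.16 kg/h and vapour = 87.836 kg/h.
The evaporator receives (1−α)·338 of feed at 0.529 water and removes 0.849 of that water:
0.849×0.529×(1−α)×338 = 87.836
(1−α) = 87.836/151.8 = 0.5786;  α = 0.4214.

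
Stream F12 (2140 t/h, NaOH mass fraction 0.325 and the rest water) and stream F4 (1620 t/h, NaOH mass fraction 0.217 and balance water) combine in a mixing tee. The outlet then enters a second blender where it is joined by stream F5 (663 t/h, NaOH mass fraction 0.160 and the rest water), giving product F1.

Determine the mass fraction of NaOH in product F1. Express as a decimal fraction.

0.261

Overall, product flow = 4423 t/h.
NaOH in = 2140×0.325 + 1620×0.217 + 663×0.160 = 1153.1 t/h.
NaOH fraction in F1 = 0.261.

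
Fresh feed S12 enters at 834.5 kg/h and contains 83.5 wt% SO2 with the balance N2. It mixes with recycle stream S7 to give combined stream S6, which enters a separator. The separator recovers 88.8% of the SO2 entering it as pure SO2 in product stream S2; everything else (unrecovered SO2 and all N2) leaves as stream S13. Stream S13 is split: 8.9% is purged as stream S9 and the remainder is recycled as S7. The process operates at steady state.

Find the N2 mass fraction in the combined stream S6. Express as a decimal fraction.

0.666

N2 enters only via S12 and leaves only via the purge: 834.5×0.165 = 0.089×(N2 in S13), and the separator passes all N2, so N2 in S6 = N2 in S13 = 1547.1 kg/h.
SO2 in S6: m_A = 834.5×0.835 + (1−0.089)·(1−0.888)·m_A, so m_A = 696.81/0.8980 = 775.98 kg/h.
S6 = 775.98 + 1547.1 = 2323.1 kg/h.
N2 fraction in S6 = 1547.1/2323.1 = 0.666.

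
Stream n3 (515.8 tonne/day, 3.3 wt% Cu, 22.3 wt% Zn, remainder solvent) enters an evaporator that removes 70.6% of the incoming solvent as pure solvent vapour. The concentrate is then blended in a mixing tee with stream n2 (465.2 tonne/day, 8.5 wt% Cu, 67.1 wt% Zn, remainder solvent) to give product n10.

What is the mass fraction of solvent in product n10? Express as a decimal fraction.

Vapour removed = 0.706×0.744×515.8 = 270.93 tonne/day; concentrate = 244.87 tonne/day.
solvent reaching the mixer = 112.82 (from concentrate) + 465.2×0.244 = 226.33 tonne/day.
Product flow = 244.87 + 465.2 = 710.07 tonne/day; solvent fraction = 0.3187.

0.3187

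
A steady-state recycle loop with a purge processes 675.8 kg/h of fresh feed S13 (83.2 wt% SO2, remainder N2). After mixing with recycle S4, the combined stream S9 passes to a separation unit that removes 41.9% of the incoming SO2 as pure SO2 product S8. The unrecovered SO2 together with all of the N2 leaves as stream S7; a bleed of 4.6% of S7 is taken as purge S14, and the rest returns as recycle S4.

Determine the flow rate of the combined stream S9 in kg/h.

N2 enters only via S13 and leaves only via the purge: 675.8×0.168 = 0.046×(N2 in S7), and the separation unit passes all N2, so N2 in S9 = N2 in S7 = 2468.1 kg/h.
SO2 in S9: m_A = 675.8×0.832 + (1−0.046)·(1−0.419)·m_A, so m_A = 562.27/0.4457 = 1261.5 kg/h.
S9 = 1261.5 + 2468.1 = 3729.6 kg/h.

3730 kg/h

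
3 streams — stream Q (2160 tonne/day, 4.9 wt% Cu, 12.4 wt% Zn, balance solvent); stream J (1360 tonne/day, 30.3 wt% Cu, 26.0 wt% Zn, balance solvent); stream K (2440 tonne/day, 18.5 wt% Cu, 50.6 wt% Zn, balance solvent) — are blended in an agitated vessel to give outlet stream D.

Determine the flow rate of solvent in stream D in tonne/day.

3135 tonne/day

solvent out = solvent in = 2160×0.827 + 1360×0.437 + 2440×0.309 = 3134.6 tonne/day.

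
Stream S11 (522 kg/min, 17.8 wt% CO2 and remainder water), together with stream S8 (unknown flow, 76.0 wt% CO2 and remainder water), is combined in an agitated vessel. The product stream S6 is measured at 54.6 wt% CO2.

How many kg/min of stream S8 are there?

897.6 kg/min

Let S8 be the unknown flow. Total out = 522 + S8.
CO2 balance: 92.916 + 0.760·S8 = 0.546·(522 + S8)
(0.760 − 0.546)·S8 = 0.546×522 − 92.916 = 192.1
S8 = 192.1 / 0.214 = 897.64 kg/min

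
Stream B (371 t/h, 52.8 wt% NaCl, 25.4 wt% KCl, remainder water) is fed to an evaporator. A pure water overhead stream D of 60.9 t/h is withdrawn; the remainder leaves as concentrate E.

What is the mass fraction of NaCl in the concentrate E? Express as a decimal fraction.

0.6317

NaCl is not removed: 371×0.528 = 195.89 t/h of NaCl enters E.
Concentrate = 371 − 60.9 = 310.1 t/h.
Mass fraction = 195.89/310.1 = 0.6317.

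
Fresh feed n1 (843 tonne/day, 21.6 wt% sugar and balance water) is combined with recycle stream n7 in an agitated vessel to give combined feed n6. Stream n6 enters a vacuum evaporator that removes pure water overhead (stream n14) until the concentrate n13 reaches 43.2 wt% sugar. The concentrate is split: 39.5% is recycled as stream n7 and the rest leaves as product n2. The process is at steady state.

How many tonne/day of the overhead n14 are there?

421.5 tonne/day

Overall sugar balance (none leaves overhead): sugar in fresh feed = sugar in product, i.e. 843×0.216 = (1−0.395)·n13·0.432.
n13 = 182.09/(0.432×0.605) = 696.69 tonne/day.
Recycle n7 = 0.395×696.69 = 275.19 tonne/day.
Combined feed n6 = 843 + 275.19 = 1118.2 tonne/day.
Overhead n14 = n6 − n13 = 1118.2 − 696.69 = 421.5 tonne/day.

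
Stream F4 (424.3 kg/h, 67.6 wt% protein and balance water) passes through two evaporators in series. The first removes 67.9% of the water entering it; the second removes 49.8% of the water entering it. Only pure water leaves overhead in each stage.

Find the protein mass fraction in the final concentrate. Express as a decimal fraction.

water in feed = 424.3×0.324 = 137.47 kg/h.
After stage 1: water left = (1−0.679)×137.47 = 44.129; stream total = 330.96 kg/h.
After stage 2: water left = (1−0.498)×44.129 = 22.153; final concentrate = 308.98 kg/h.
protein fraction = 286.83/308.98 = 0.9283.

0.9283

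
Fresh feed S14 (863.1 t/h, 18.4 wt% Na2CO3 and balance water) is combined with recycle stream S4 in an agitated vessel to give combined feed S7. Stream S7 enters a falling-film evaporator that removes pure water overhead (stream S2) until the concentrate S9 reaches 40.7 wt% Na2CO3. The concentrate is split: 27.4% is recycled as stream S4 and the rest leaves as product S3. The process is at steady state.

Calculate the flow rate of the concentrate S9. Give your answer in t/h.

Overall Na2CO3 balance (none leaves overhead): Na2CO3 in fresh feed = Na2CO3 in product, i.e. 863.1×0.184 = (1−0.274)·S9·0.407.
S9 = 158.81/(0.407×0.726) = 537.46 t/h.

537.5 t/h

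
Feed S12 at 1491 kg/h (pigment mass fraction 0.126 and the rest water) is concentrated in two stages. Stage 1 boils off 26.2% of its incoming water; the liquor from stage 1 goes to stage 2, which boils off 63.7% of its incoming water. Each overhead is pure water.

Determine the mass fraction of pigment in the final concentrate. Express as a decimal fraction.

0.350

water in feed = 1491×0.874 = 1303.1 kg/h.
After stage 1: water left = (1−0.262)×1303.1 = 961.71; stream total = 1149.6 kg/h.
After stage 2: water left = (1−0.637)×961.71 = 349.1; final concentrate = 536.97 kg/h.
pigment fraction = 187.87/536.97 = 0.350.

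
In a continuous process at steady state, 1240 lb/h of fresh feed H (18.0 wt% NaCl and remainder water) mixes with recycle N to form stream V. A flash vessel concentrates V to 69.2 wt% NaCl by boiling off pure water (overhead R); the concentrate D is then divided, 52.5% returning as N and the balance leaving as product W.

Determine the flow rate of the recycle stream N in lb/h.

356.5 lb/h

Overall NaCl balance (none leaves overhead): NaCl in fresh feed = NaCl in product, i.e. 1240×0.180 = (1−0.525)·D·0.692.
D = 223.2/(0.692×0.475) = 679.04 lb/h.
Recycle N = 0.525×679.04 = 356.5 lb/h.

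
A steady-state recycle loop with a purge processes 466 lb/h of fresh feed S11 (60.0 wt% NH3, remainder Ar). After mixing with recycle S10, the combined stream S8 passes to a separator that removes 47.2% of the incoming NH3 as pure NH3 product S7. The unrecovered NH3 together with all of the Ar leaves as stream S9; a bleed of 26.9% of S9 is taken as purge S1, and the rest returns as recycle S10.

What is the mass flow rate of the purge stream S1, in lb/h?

Ar enters only via S11 and leaves only via the purge: 466×0.400 = 0.269×(Ar in S9), and the separator passes all Ar, so Ar in S8 = Ar in S9 = 692.94 lb/h.
NH3 in S8: m_A = 466×0.600 + (1−0.269)·(1−0.472)·m_A, so m_A = 279.6/0.6140 = 455.35 lb/h.
S9 = (1−0.472)×455.35 + 692.94 = 933.36 lb/h.
Purge S1 = 0.269×933.36 = 251.07 lb/h.

251.1 lb/h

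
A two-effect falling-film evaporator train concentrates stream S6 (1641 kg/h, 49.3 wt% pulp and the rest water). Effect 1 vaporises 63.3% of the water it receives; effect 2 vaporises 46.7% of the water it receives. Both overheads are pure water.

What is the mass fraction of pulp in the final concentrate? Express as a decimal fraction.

0.833

water in feed = 1641×0.507 = 831.99 kg/h.
After stage 1: water left = (1−0.633)×831.99 = 305.34; stream total = 1114.4 kg/h.
After stage 2: water left = (1−0.467)×305.34 = 162.75; final concentrate = 971.76 kg/h.
pulp fraction = 809.01/971.76 = 0.833.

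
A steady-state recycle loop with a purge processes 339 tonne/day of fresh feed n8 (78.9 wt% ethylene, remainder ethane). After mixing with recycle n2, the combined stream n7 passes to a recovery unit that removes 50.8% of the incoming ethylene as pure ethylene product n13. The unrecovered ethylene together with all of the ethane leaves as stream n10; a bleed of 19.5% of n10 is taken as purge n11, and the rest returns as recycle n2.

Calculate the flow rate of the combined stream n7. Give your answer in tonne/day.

809.7 tonne/day

ethane enters only via n8 and leaves only via the purge: 339×0.211 = 0.195×(ethane in n10), and the recovery unit passes all ethane, so ethane in n7 = ethane in n10 = 366.82 tonne/day.
ethylene in n7: m_A = 339×0.789 + (1−0.195)·(1−0.508)·m_A, so m_A = 267.47/0.6039 = 442.88 tonne/day.
n7 = 442.88 + 366.82 = 809.69 tonne/day.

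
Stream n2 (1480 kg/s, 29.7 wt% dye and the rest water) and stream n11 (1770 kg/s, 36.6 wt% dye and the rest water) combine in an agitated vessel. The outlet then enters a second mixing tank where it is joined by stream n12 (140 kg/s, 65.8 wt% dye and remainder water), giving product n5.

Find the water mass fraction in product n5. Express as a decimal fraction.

0.6521

Overall, product flow = 3390 kg/s.
water in = 1480×0.703 + 1770×0.634 + 140×0.342 = 2210.5 kg/s.
water fraction in n5 = 0.6521.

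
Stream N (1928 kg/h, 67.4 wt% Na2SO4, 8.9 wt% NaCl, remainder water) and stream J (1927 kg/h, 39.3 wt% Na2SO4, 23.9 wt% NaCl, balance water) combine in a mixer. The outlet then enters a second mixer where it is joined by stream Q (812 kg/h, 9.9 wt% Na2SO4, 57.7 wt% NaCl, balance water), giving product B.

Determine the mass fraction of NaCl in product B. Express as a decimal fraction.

Overall, product flow = 4667 kg/h.
NaCl in = 1928×0.089 + 1927×0.239 + 812×0.577 = 1100.7 kg/h.
NaCl fraction in B = 0.236.

0.236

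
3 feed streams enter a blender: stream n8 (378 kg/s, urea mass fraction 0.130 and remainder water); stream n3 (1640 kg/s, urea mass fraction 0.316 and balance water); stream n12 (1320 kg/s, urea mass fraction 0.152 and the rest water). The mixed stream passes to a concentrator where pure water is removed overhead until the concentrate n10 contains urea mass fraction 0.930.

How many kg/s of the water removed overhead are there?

2512 kg/s

urea entering = 378×0.130 + 1640×0.316 + 1320×0.152 = 768.02 kg/s.
All urea reports to n10, so n10 = 768.02/0.930 = 825.83 kg/s.
Total feed = 3338 kg/s; overhead = 3338 − 825.83 = 2512.2 kg/s.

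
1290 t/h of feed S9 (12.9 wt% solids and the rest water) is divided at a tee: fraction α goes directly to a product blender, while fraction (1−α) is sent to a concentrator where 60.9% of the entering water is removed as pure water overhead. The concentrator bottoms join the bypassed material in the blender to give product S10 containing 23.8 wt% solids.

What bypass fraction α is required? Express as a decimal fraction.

All 1290×0.129 = 166.41 t/h of solids reaches S10, so S10 = 166.41/0.238 = 699.2 t/h and vapour = 590.8 t/h.
The evaporator receives (1−α)·1290 of feed at 0.871 water and removes 0.609 of that water:
0.609×0.871×(1−α)×1290 = 590.8
(1−α) = 590.8/684.27 = 0.8634;  α = 0.1366.

0.137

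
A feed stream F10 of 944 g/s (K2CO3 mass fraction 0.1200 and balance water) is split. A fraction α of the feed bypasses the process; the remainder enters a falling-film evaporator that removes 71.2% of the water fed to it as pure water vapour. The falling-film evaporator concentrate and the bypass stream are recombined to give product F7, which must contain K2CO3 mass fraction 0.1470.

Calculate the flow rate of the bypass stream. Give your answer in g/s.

All 944×0.120 = 113.28 g/s of K2CO3 reaches F7, so F7 = 113.28/0.147 = 770.61 g/s and vapour = 173.39 g/s.
The evaporator receives (1−α)·944 of feed at 0.880 water and removes 0.712 of that water:
0.712×0.880×(1−α)×944 = 173.39
(1−α) = 173.39/591.47 = 0.2931;  α = 0.7069.
Bypass flow = 0.7069×944 = 667.27 g/s.

667.3 g/s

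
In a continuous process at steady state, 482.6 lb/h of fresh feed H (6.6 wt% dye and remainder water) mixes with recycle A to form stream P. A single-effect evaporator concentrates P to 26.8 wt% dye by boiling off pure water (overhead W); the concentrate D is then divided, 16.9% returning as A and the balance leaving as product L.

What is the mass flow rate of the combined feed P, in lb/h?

506.8 lb/h

Overall dye balance (none leaves overhead): dye in fresh feed = dye in product, i.e. 482.6×0.066 = (1−0.169)·D·0.268.
D = 31.852/(0.268×0.831) = 143.02 lb/h.
Recycle A = 0.169×143.02 = 24.17 lb/h.
Combined feed P = 482.6 + 24.17 = 506.77 lb/h.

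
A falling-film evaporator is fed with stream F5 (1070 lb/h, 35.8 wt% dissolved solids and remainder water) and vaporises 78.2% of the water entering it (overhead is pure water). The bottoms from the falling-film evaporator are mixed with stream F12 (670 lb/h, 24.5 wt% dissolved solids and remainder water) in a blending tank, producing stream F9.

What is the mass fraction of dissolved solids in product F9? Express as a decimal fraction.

0.455

Vapour removed = 0.782×0.642×1070 = 537.19 lb/h; concentrate = 532.81 lb/h.
dissolved solids reaching the mixer = 383.06 (from concentrate) + 670×0.245 = 547.21 lb/h.
Product flow = 532.81 + 670 = 1202.8 lb/h; dissolved solids fraction = 0.455.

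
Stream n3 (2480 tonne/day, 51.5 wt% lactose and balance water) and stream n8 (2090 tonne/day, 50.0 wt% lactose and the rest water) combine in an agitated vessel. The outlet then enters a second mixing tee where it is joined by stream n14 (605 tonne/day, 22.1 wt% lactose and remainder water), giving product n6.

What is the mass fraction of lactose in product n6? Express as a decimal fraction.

0.4746

Overall, product flow = 5175 tonne/day.
lactose in = 2480×0.515 + 2090×0.500 + 605×0.221 = 2455.9 tonne/day.
lactose fraction in n6 = 0.4746.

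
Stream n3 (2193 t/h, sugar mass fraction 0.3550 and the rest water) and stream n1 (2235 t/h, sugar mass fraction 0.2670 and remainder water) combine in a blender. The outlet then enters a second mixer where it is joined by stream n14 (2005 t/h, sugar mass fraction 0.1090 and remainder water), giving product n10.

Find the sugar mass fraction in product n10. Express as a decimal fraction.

Overall, product flow = 6433 t/h.
sugar in = 2193×0.355 + 2235×0.267 + 2005×0.109 = 1593.8 t/h.
sugar fraction in n10 = 0.2478.

0.2478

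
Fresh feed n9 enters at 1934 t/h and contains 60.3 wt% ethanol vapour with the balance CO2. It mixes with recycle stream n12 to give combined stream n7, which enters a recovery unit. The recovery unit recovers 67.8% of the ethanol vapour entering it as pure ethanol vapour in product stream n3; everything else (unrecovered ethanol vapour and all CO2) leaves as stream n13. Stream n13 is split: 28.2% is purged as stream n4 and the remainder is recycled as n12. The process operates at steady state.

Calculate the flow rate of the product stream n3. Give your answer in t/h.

ethanol vapour in n7: m_A = 1934×0.603 + (1−0.282)·(1−0.678)·m_A, so m_A = 1166.2/0.7688 = 1516.9 t/h.
Product n3 = 0.678×1516.9 = 1028.5 t/h.

1028 t/h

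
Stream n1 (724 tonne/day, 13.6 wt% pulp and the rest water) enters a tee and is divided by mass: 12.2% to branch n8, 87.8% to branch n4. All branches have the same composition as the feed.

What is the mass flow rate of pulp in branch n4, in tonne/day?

86.45 tonne/day

Branch n4 total = 0.878×724 = 635.67 tonne/day.
pulp in n4 = 0.136×635.67 = 86.451 tonne/day.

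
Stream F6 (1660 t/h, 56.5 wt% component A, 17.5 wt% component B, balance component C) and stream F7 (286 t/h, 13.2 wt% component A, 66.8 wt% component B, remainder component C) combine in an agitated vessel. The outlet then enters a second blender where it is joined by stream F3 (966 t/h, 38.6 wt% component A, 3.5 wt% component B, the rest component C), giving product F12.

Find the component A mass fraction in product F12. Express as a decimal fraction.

Overall, product flow = 2912 t/h.
component A in = 1660×0.565 + 286×0.132 + 966×0.386 = 1348.5 t/h.
component A fraction in F12 = 0.4631.

0.4631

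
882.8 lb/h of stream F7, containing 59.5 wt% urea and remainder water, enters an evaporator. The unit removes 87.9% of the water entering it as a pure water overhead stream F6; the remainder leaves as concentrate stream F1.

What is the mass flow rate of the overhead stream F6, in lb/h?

water entering = 882.8×0.405 = 357.53 lb/h; overhead removed = 0.879×357.53 = 314.27 lb/h.

314.3 lb/h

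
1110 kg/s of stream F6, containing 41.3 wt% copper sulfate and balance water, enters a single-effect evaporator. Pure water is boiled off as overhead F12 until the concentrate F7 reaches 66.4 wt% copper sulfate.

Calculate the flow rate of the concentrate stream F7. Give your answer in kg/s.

copper sulfate is conserved: 1110×0.413 = 458.43 kg/s all reports to the concentrate.
Concentrate = 458.43/(target fraction) = 690.41 kg/s.

690.4 kg/s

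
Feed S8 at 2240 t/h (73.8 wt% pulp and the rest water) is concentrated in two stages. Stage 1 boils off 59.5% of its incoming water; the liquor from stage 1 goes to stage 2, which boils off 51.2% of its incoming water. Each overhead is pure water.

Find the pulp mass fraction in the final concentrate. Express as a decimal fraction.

water in feed = 2240×0.262 = 586.88 t/h.
After stage 1: water left = (1−0.595)×586.88 = 237.69; stream total = 1890.8 t/h.
After stage 2: water left = (1−0.512)×237.69 = 115.99; final concentrate = 1769.1 t/h.
pulp fraction = 1653.1/1769.1 = 0.934.

0.934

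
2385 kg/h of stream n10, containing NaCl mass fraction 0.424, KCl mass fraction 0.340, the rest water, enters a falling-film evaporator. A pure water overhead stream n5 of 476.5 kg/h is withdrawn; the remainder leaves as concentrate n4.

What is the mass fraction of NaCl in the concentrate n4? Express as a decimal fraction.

NaCl is not removed: 2385×0.424 = 1011.2 kg/h of NaCl enters n4.
Concentrate = 2385 − 476.5 = 1908.5 kg/h.
Mass fraction = 1011.2/1908.5 = 0.530.

0.530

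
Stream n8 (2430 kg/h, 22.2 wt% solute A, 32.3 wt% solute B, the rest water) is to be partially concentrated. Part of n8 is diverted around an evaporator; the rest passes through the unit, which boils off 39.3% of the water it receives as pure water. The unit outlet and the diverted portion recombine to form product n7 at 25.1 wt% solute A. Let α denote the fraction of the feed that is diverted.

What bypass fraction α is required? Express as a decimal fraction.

All 2430×0.222 = 539.46 kg/h of solute A reaches n7, so n7 = 539.46/0.251 = 2149.2 kg/h and vapour = 280.76 kg/h.
The evaporator receives (1−α)·2430 of feed at 0.455 water and removes 0.393 of that water:
0.393×0.455×(1−α)×2430 = 280.76
(1−α) = 280.76/434.52 = 0.6461;  α = 0.3539.

0.354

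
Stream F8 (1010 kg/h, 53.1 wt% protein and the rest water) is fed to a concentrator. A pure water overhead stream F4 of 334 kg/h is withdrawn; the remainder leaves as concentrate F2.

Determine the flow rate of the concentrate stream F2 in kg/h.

Concentrate = 1010 − 334 = 676 kg/h.

676 kg/h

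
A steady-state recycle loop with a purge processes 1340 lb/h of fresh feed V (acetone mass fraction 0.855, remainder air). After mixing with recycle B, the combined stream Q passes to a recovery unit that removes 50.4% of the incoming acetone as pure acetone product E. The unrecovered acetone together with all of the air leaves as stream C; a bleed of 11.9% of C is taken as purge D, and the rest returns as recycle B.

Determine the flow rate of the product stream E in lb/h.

acetone in Q: m_A = 1340×0.855 + (1−0.119)·(1−0.504)·m_A, so m_A = 1145.7/0.5630 = 2034.9 lb/h.
Product E = 0.504×2034.9 = 1025.6 lb/h.

1026 lb/h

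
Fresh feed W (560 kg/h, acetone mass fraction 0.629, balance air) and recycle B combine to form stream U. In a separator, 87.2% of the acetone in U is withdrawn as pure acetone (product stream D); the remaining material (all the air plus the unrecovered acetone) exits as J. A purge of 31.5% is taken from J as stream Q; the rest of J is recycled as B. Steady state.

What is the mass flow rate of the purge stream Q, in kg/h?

air enters only via W and leaves only via the purge: 560×0.371 = 0.315×(air in J), and the separator passes all air, so air in U = air in J = 659.56 kg/h.
acetone in U: m_A = 560×0.629 + (1−0.315)·(1−0.872)·m_A, so m_A = 352.24/0.9123 = 386.09 kg/h.
J = (1−0.872)×386.09 + 659.56 = 708.98 kg/h.
Purge Q = 0.315×708.98 = 223.33 kg/h.

223.3 kg/h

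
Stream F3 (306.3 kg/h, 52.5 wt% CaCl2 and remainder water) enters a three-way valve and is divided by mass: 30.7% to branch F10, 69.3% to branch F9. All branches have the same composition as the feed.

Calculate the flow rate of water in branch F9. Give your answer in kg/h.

100.8 kg/h

Branch F9 total = 0.693×306.3 = 212.27 kg/h.
water in F9 = 0.475×212.27 = 100.83 kg/h.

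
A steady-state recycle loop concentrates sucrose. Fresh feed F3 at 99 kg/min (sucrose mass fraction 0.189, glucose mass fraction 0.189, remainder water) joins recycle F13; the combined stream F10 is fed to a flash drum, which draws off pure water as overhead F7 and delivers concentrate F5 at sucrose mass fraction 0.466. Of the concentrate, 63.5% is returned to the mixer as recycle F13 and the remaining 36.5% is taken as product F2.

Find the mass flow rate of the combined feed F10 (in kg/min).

Overall sucrose balance (none leaves overhead): sucrose in fresh feed = sucrose in product, i.e. 99×0.189 = (1−0.635)·F5·0.466.
F5 = 18.711/(0.466×0.365) = 110.01 kg/min.
Recycle F13 = 0.635×110.01 = 69.854 kg/min.
Combined feed F10 = 99 + 69.854 = 168.85 kg/min.

168.9 kg/min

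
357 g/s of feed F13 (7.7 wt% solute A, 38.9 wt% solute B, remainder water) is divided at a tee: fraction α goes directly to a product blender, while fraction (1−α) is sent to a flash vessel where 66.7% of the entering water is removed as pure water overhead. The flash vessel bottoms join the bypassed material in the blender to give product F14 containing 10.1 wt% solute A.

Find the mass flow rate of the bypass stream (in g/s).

All 357×0.077 = 27.489 g/s of solute A reaches F14, so F14 = 27.489/0.101 = 272.17 g/s and vapour = 84.832 g/s.
The evaporator receives (1−α)·357 of feed at 0.534 water and removes 0.667 of that water:
0.667×0.534×(1−α)×357 = 84.832
(1−α) = 84.832/127.16 = 0.6671;  α = 0.3329.
Bypass flow = 0.3329×357 = 118.83 g/s.

118.8 g/s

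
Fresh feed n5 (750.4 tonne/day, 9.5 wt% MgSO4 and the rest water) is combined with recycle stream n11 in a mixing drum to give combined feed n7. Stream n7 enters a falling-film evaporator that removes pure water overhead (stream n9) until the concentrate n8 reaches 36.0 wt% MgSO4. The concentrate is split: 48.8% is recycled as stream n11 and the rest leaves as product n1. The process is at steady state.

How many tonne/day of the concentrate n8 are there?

Overall MgSO4 balance (none leaves overhead): MgSO4 in fresh feed = MgSO4 in product, i.e. 750.4×0.095 = (1−0.488)·n8·0.360.
n8 = 71.288/(0.360×0.512) = 386.76 tonne/day.

386.8 tonne/day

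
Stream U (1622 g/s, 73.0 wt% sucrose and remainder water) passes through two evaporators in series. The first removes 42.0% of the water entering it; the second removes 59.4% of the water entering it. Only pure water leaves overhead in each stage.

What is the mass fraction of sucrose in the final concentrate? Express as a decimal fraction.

0.920

water in feed = 1622×0.270 = 437.94 g/s.
After stage 1: water left = (1−0.420)×437.94 = 254.01; stream total = 1438.1 g/s.
After stage 2: water left = (1−0.594)×254.01 = 103.13; final concentrate = 1287.2 g/s.
sucrose fraction = 1184.1/1287.2 = 0.920.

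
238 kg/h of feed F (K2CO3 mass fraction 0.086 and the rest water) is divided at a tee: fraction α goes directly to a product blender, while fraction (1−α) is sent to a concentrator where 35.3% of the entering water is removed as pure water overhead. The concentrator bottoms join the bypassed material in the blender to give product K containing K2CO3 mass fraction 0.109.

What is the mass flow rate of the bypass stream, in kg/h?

82.35 kg/h

All 238×0.086 = 20.468 kg/h of K2CO3 reaches K, so K = 20.468/0.109 = 187.78 kg/h and vapour = 50.22 kg/h.
The evaporator receives (1−α)·238 of feed at 0.914 water and removes 0.353 of that water:
0.353×0.914×(1−α)×238 = 50.22
(1−α) = 50.22/76.789 = 0.6540;  α = 0.3460.
Bypass flow = 0.3460×238 = 82.347 kg/h.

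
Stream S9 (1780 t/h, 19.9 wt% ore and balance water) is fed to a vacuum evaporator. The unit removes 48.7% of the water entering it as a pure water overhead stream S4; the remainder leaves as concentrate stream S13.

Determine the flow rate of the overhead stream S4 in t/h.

water entering = 1780×0.801 = 1425.8 t/h; overhead removed = 0.487×1425.8 = 694.35 t/h.

694.4 t/h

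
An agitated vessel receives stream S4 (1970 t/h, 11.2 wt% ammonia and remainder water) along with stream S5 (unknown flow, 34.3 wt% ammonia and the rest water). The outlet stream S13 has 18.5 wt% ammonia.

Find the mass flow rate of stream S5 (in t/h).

910.2 t/h

Let S5 be the unknown flow. Total out = 1970 + S5.
ammonia balance: 220.64 + 0.343·S5 = 0.185·(1970 + S5)
(0.343 − 0.185)·S5 = 0.185×1970 − 220.64 = 143.81
S5 = 143.81 / 0.158 = 910.19 t/h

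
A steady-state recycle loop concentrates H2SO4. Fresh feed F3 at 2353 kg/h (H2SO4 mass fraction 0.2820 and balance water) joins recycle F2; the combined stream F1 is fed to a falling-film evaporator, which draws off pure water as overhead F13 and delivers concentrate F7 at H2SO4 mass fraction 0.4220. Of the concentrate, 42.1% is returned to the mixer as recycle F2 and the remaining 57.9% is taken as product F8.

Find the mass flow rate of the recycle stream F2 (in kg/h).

Overall H2SO4 balance (none leaves overhead): H2SO4 in fresh feed = H2SO4 in product, i.e. 2353×0.282 = (1−0.421)·F7·0.422.
F7 = 663.55/(0.422×0.579) = 2715.7 kg/h.
Recycle F2 = 0.421×2715.7 = 1143.3 kg/h.

1143 kg/h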